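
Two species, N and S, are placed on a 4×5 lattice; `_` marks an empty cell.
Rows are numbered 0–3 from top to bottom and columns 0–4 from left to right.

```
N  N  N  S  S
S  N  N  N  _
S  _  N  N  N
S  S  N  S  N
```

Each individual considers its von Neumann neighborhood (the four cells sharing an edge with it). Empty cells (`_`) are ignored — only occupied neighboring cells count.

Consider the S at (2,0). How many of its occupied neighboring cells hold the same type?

2

Occupied neighbors of (2,0): (1,0)=S, (3,0)=S.
Same type (S): 2 of 2.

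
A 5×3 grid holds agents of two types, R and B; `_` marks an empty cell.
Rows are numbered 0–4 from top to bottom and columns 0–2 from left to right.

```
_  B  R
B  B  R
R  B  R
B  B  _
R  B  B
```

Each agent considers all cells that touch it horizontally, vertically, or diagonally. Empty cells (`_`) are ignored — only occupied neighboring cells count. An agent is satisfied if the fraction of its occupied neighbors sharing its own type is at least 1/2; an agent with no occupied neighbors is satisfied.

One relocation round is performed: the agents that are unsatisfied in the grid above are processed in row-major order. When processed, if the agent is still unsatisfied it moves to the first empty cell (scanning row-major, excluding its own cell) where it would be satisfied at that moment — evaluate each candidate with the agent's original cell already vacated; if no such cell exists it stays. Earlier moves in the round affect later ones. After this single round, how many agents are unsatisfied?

3

Initially unsatisfied (in order): (0,2), (1,1), (1,2), (2,0), (2,2), (4,0).
  (0,2): no empty cell satisfies it; stays.
  (1,1) → (0,0).
  (1,2): now satisfied by earlier moves; stays.
  (2,0): no empty cell satisfies it; stays.
  (2,2): no empty cell satisfies it; stays.
  (4,0) → (1,1).
Resulting grid:
B B R
B R R
R B R
B B _
_ B B
Unsatisfied now: (0,1), (2,0), (2,1).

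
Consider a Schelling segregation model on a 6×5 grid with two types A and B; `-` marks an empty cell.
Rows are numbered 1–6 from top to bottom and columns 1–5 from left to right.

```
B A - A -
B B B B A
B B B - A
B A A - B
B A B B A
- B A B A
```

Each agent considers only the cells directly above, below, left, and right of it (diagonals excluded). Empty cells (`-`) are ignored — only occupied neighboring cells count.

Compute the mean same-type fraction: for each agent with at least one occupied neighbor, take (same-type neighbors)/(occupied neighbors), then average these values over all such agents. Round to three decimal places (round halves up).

0.453

(1,1)B 1/2
(1,2)A 0/2
(1,4)A 0/1
(2,1)B 3/3
(2,2)B 3/4
(2,3)B 3/3
(2,4)B 1/3
(2,5)A 1/2
(3,1)B 3/3
(3,2)B 3/4
(3,3)B 2/3
(3,5)A 1/2
(4,1)B 2/3
(4,2)A 2/4
(4,3)A 1/3
(4,5)B 0/2
(5,1)B 1/2
(5,2)A 1/4
(5,3)B 1/4
(5,4)B 2/3
(5,5)A 1/3
(6,2)B 0/2
(6,3)A 0/3
(6,4)B 1/3
(6,5)A 1/2
Sum over 25 agents: 1/2 + 0/2 + 0/1 + 3/3 + 3/4 + 3/3 + 1/3 + 1/2 + 3/3 + 3/4 + 2/3 + 1/2 + 2/3 + 2/4 + 1/3 + 0/2 + 1/2 + 1/4 + 1/4 + 2/3 + 1/3 + 0/2 + 0/3 + 1/3 + 1/2 = 34/3; mean = 34/3 ÷ 25 = 34/75 = 0.453333… → 0.453.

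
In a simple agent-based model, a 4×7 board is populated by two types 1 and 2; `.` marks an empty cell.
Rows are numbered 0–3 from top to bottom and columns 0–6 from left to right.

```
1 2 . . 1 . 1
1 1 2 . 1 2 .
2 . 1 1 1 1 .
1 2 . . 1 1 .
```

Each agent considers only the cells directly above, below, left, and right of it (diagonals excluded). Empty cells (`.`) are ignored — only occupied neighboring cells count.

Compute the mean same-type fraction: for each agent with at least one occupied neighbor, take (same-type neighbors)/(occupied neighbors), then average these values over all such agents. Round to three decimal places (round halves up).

0.490

Row 0: (0,0)1 1/2 · (0,1)2 0/2 · (0,4)1 1/1 · (0,6)1 — no occupied neighbors
Row 1: (1,0)1 2/3 · (1,1)1 1/3 · (1,2)2 0/2 · (1,4)1 2/3 · (1,5)2 0/2
Row 2: (2,0)2 0/2 · (2,2)1 1/2 · (2,3)1 2/2 · (2,4)1 4/4 · (2,5)1 2/3
Row 3: (3,0)1 0/2 · (3,1)2 0/1 · (3,4)1 2/2 · (3,5)1 2/2
Sum over 17 agents: 1/2 + 0/2 + 1/1 + 2/3 + 1/3 + 0/2 + 2/3 + 0/2 + 0/2 + 1/2 + 2/2 + 4/4 + 2/3 + 0/2 + 0/1 + 2/2 + 2/2 = 25/3; mean = 25/3 ÷ 17 = 25/51 = 0.490196… → 0.490.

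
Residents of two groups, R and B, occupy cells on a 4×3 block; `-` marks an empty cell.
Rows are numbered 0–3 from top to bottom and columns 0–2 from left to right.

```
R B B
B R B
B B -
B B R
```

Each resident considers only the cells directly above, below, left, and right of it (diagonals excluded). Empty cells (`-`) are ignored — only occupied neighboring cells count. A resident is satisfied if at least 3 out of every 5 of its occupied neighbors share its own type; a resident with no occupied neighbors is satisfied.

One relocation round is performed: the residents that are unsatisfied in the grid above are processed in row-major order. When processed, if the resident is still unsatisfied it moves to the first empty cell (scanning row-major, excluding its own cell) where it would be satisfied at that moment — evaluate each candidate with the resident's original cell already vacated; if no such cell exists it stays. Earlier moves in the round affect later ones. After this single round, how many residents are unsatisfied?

4

Initially unsatisfied (in order): (0,0), (0,1), (1,0), (1,1), (1,2), (3,2).
  (0,0): no empty cell satisfies it; stays.
  (0,1) → (2,2).
  (1,0): no empty cell satisfies it; stays.
  (1,1): no empty cell satisfies it; stays.
  (1,2): now satisfied by earlier moves; stays.
  (3,2) → (0,1).
Resulting grid:
R R B
B R B
B B B
B B -
Unsatisfied now: (0,0), (0,2), (1,0), (1,1).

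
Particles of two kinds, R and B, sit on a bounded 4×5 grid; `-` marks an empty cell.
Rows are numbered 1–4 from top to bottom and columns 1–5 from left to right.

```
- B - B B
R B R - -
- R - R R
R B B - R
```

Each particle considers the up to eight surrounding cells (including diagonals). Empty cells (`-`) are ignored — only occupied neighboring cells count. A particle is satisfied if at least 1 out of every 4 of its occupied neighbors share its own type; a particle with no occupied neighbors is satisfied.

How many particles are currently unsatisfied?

0

(1,2)B 1/3 ✓
(1,4)B 1/2 ✓
(1,5)B 1/1 ✓
(2,1)R 1/3 ✓
(2,2)B 1/4 ✓
(2,3)R 2/5 ✓
(3,2)R 3/6 ✓
(3,4)R 3/4 ✓
(3,5)R 2/2 ✓
(4,1)R 1/2 ✓
(4,2)B 1/3 ✓
(4,3)B 1/3 ✓
(4,5)R 2/2 ✓
Every one meets the threshold.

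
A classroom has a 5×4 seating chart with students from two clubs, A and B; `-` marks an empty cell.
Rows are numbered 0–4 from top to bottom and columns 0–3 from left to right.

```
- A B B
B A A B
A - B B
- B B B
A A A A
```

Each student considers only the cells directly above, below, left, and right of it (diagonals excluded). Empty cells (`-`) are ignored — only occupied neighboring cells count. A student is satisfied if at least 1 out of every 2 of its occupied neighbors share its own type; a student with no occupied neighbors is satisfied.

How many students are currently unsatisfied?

4

Row 0: (0,1)A 1/2 ok · (0,2)B 1/3 unhappy · (0,3)B 2/2 ok
Row 1: (1,0)B 0/2 unhappy · (1,1)A 2/3 ok · (1,2)A 1/4 unhappy · (1,3)B 2/3 ok
Row 2: (2,0)A 0/1 unhappy · (2,2)B 2/3 ok · (2,3)B 3/3 ok
Row 3: (3,1)B 1/2 ok · (3,2)B 3/4 ok · (3,3)B 2/3 ok
Row 4: (4,0)A 1/1 ok · (4,1)A 2/3 ok · (4,2)A 2/3 ok · (4,3)A 1/2 ok
Unsatisfied: (0,2), (1,0), (1,2), (2,0) — 4 in total.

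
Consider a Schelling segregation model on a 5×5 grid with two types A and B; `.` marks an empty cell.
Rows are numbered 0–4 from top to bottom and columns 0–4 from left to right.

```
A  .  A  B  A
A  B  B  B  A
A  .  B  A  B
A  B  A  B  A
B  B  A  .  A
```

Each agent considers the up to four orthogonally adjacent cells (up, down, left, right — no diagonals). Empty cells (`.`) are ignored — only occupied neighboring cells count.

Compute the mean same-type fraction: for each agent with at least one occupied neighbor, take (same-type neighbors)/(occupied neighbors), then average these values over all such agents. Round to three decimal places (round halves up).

0.447

(0,0)A 1/1
(0,2)A 0/2
(0,3)B 1/3
(0,4)A 1/2
(1,0)A 2/3
(1,1)B 1/2
(1,2)B 3/4
(1,3)B 2/4
(1,4)A 1/3
(2,0)A 2/2
(2,2)B 1/3
(2,3)A 0/4
(2,4)B 0/3
(3,0)A 1/3
(3,1)B 1/3
(3,2)A 1/4
(3,3)B 0/3
(3,4)A 1/3
(4,0)B 1/2
(4,1)B 2/3
(4,2)A 1/2
(4,4)A 1/1
Sum over 22 agents: 1/1 + 0/2 + 1/3 + 1/2 + 2/3 + 1/2 + 3/4 + 2/4 + 1/3 + 2/2 + 1/3 + 0/4 + 0/3 + 1/3 + 1/3 + 1/4 + 0/3 + 1/3 + 1/2 + 2/3 + 1/2 + 1/1 = 59/6; mean = 59/6 ÷ 22 = 59/132 = 0.446969… → 0.447.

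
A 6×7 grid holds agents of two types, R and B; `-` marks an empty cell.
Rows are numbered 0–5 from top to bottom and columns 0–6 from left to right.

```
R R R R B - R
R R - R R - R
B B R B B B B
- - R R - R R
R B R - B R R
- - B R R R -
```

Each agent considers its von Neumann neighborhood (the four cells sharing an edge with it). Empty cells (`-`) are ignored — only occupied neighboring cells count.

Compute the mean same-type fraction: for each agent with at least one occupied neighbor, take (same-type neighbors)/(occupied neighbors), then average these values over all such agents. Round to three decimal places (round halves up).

0.552

Row 0: (0,0)R 2/2 · (0,1)R 3/3 · (0,2)R 2/2 · (0,3)R 2/3 · (0,4)B 0/2 · (0,6)R 1/1
Row 1: (1,0)R 2/3 · (1,1)R 2/3 · (1,3)R 2/3 · (1,4)R 1/3 · (1,6)R 1/2
Row 2: (2,0)B 1/2 · (2,1)B 1/3 · (2,2)R 1/3 · (2,3)B 1/4 · (2,4)B 2/3 · (2,5)B 2/3 · (2,6)B 1/3
Row 3: (3,2)R 3/3 · (3,3)R 1/2 · (3,5)R 2/3 · (3,6)R 2/3
Row 4: (4,0)R 0/1 · (4,1)B 0/2 · (4,2)R 1/3 · (4,4)B 0/2 · (4,5)R 3/4 · (4,6)R 2/2
Row 5: (5,2)B 0/2 · (5,3)R 1/2 · (5,4)R 2/3 · (5,5)R 2/2
Sum over 32 agents: 2/2 + 3/3 + 2/2 + 2/3 + 0/2 + 1/1 + 2/3 + 2/3 + 2/3 + 1/3 + 1/2 + 1/2 + 1/3 + 1/3 + 1/4 + 2/3 + 2/3 + 1/3 + 3/3 + 1/2 + 2/3 + 2/3 + 0/1 + 0/2 + 1/3 + 0/2 + 3/4 + 2/2 + 0/2 + 1/2 + 2/3 + 2/2 = 53/3; mean = 53/3 ÷ 32 = 53/96 = 0.552083… → 0.552.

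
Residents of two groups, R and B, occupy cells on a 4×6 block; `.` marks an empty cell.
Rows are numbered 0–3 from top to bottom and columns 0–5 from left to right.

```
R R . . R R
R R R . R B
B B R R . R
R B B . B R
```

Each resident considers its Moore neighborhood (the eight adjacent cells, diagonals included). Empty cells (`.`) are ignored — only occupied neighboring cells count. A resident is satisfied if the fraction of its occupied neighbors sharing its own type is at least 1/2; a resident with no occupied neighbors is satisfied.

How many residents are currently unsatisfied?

(0,0)R 3/3 ok
(0,1)R 4/4 ok
(0,4)R 2/3 ok
(0,5)R 2/3 ok
(1,0)R 3/5 ok
(1,1)R 5/7 ok
(1,2)R 4/5 ok
(1,4)R 4/5 ok
(1,5)B 0/4 unhappy
(2,0)B 2/5 unhappy
(2,1)B 3/8 unhappy
(2,2)R 3/6 ok
(2,3)R 3/5 ok
(2,5)R 2/4 ok
(3,0)R 0/3 unhappy
(3,1)B 3/5 ok
(3,2)B 2/4 ok
(3,4)B 0/3 unhappy
(3,5)R 1/2 ok
Unsatisfied: (1,5), (2,0), (2,1), (3,0), (3,4) — 5 in total.

5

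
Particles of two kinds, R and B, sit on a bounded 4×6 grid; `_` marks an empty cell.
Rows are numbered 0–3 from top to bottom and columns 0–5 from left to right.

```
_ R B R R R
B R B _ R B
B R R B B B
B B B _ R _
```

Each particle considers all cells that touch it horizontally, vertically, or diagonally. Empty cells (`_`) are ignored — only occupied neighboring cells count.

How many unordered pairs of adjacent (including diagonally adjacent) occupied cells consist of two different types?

Scan each occupied cell's neighbors to the right and below (and the two forward diagonals) so each pair is counted once.
From row 0: 8 unlike of 15 pairs (running 8/15).
From row 1: 10 unlike of 16 pairs (running 18/31).
From row 2: 10 unlike of 16 pairs (running 28/47).
From row 3: 0 unlike of 2 pairs (running 28/49).
Total adjacent occupied pairs: 49; unlike-type pairs: 28.

28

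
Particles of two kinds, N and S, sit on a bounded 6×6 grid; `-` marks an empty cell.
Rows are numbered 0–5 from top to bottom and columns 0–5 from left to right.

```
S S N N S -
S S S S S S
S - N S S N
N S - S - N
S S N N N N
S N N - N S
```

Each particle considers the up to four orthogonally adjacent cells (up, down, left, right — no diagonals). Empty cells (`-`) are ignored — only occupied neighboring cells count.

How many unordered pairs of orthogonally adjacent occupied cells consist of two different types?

17

Scan each occupied cell's neighbors to the right and below so each pair is counted once.
From row 0: 4 unlike of 9 pairs (running 4/9).
From row 1: 2 unlike of 10 pairs (running 6/19).
From row 2: 3 unlike of 6 pairs (running 9/25).
From row 3: 3 unlike of 5 pairs (running 12/30).
From row 4: 3 unlike of 10 pairs (running 15/40).
From row 5: 2 unlike of 3 pairs (running 17/43).
Total adjacent occupied pairs: 43; unlike-type pairs: 17.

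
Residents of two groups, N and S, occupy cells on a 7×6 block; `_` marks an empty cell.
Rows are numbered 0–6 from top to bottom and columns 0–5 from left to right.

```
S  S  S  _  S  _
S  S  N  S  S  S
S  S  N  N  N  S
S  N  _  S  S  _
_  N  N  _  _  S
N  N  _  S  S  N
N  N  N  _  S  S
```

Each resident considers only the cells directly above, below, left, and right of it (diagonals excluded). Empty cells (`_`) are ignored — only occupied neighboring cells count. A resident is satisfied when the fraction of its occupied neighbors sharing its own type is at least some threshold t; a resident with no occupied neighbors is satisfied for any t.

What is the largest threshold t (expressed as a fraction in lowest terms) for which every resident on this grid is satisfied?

0/1

Row 0: (0,0)S 2/2 · (0,1)S 3/3 · (0,2)S 1/2 · (0,4)S 1/1
Row 1: (1,0)S 3/3 · (1,1)S 3/4 · (1,2)N 1/4 · (1,3)S 1/3 · (1,4)S 3/4 · (1,5)S 2/2
Row 2: (2,0)S 3/3 · (2,1)S 2/4 · (2,2)N 2/3 · (2,3)N 2/4 · (2,4)N 1/4 · (2,5)S 1/2
Row 3: (3,0)S 1/2 · (3,1)N 1/3 · (3,3)S 1/2 · (3,4)S 1/2
Row 4: (4,1)N 3/3 · (4,2)N 1/1 · (4,5)S 0/1
Row 5: (5,0)N 2/2 · (5,1)N 3/3 · (5,3)S 1/1 · (5,4)S 2/3 · (5,5)N 0/3
Row 6: (6,0)N 2/2 · (6,1)N 3/3 · (6,2)N 1/1 · (6,4)S 2/2 · (6,5)S 1/2
The smallest same-type fraction is 0/1 at (4,5), which reduces to 0/1. Any threshold above that leaves this resident unsatisfied.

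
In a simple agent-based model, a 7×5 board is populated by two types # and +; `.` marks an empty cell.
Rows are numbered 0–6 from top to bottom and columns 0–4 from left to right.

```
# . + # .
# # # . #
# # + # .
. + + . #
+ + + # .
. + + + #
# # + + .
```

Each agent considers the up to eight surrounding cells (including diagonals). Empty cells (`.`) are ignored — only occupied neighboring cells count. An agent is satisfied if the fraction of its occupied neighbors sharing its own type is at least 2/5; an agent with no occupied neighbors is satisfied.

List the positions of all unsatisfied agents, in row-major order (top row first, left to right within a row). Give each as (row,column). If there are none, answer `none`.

Row 0: (0,0)# 2/2 ok · (0,2)+ 0/3 unhappy · (0,3)# 2/3 ok
Row 1: (1,0)# 4/4 ok · (1,1)# 5/7 ok · (1,2)# 4/6 ok · (1,4)# 2/2 ok
Row 2: (2,0)# 3/4 ok · (2,1)# 4/7 ok · (2,2)+ 2/6 unhappy · (2,3)# 3/5 ok
Row 3: (3,1)+ 5/7 ok · (3,2)+ 4/7 ok · (3,4)# 2/2 ok
Row 4: (4,0)+ 3/3 ok · (4,1)+ 6/6 ok · (4,2)+ 6/7 ok · (4,3)# 2/6 unhappy
Row 5: (5,1)+ 5/7 ok · (5,2)+ 6/8 ok · (5,3)+ 4/6 ok · (5,4)# 1/3 unhappy
Row 6: (6,0)# 1/2 ok · (6,1)# 1/4 unhappy · (6,2)+ 4/5 ok · (6,3)+ 3/4 ok

(0,2), (2,2), (4,3), (5,4), (6,1)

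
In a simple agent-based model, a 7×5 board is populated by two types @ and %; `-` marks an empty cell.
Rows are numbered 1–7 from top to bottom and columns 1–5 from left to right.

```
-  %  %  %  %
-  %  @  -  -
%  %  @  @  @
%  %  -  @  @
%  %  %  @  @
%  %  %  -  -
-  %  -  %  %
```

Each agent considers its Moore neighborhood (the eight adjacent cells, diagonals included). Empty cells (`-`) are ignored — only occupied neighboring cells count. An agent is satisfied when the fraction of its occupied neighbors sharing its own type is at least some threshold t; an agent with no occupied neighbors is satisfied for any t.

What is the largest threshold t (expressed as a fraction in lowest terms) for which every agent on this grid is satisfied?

Row 1: (1,2)% 2/3 · (1,3)% 3/4 · (1,4)% 2/3 · (1,5)% 1/1
Row 2: (2,2)% 4/6 · (2,3)@ 2/7
Row 3: (3,1)% 4/4 · (3,2)% 4/6 · (3,3)@ 3/6 · (3,4)@ 5/5 · (3,5)@ 3/3
Row 4: (4,1)% 5/5 · (4,2)% 6/7 · (4,4)@ 6/7 · (4,5)@ 5/5
Row 5: (5,1)% 5/5 · (5,2)% 7/7 · (5,3)% 4/6 · (5,4)@ 3/5 · (5,5)@ 3/3
Row 6: (6,1)% 4/4 · (6,2)% 6/6 · (6,3)% 5/6
Row 7: (7,2)% 3/3 · (7,4)% 2/2 · (7,5)% 1/1
The smallest same-type fraction is 2/7 at (2,3), which reduces to 2/7. Any threshold above that leaves this agent unsatisfied.

2/7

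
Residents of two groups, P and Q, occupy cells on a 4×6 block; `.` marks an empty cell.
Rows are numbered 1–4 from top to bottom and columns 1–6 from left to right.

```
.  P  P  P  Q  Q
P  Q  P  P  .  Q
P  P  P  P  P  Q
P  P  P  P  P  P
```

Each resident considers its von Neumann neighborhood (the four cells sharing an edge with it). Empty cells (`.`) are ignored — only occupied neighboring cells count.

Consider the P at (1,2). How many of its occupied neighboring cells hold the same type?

Occupied neighbors of (1,2): (2,2)=Q, (1,3)=P.
Same type (P): 1 of 2.

1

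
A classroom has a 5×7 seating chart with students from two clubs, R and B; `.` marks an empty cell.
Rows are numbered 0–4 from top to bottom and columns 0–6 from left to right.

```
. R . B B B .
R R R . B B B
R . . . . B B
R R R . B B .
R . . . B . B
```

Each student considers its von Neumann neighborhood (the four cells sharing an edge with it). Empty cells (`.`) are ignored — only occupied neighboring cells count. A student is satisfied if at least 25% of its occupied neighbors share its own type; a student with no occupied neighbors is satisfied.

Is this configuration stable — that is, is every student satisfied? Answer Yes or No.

(0,1)R 1/1 ok
(0,3)B 1/1 ok
(0,4)B 3/3 ok
(0,5)B 2/2 ok
(1,0)R 2/2 ok
(1,1)R 3/3 ok
(1,2)R 1/1 ok
(1,4)B 2/2 ok
(1,5)B 4/4 ok
(1,6)B 2/2 ok
(2,0)R 2/2 ok
(2,5)B 3/3 ok
(2,6)B 2/2 ok
(3,0)R 3/3 ok
(3,1)R 2/2 ok
(3,2)R 1/1 ok
(3,4)B 2/2 ok
(3,5)B 2/2 ok
(4,0)R 1/1 ok
(4,4)B 1/1 ok
(4,6)B 0/0 ok
All meet the threshold, so the configuration is stable.

Yes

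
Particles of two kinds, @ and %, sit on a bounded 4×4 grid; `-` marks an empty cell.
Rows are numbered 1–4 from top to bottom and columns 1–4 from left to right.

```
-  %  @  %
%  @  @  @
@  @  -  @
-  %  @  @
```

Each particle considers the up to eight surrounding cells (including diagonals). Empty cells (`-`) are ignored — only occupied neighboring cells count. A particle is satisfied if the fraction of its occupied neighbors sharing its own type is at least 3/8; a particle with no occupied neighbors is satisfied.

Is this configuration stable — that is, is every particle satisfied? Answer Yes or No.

No

(1,2)% 1/4 ✗
(1,3)@ 3/5 ✓
(1,4)% 0/3 ✗
(2,1)% 1/4 ✗
(2,2)@ 4/6 ✓
(2,3)@ 5/7 ✓
(2,4)@ 3/4 ✓
(3,1)@ 2/4 ✓
(3,2)@ 4/6 ✓
(3,4)@ 4/4 ✓
(4,2)% 0/3 ✗
(4,3)@ 3/4 ✓
(4,4)@ 2/2 ✓
For instance (1,2) has only 1/4 same-type neighbors, below 3/8.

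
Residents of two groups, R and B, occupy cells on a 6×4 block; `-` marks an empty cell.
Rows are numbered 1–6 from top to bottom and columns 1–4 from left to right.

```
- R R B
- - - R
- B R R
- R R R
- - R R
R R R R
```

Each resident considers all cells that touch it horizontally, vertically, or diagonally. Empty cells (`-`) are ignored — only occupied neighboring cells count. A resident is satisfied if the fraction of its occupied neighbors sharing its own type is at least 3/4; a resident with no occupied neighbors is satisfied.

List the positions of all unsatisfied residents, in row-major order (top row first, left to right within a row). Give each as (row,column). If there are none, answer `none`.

Row 1: (1,2)R 1/1 satisfied · (1,3)R 2/3 not · (1,4)B 0/2 not
Row 2: (2,4)R 3/4 satisfied
Row 3: (3,2)B 0/3 not · (3,3)R 5/6 satisfied · (3,4)R 4/4 satisfied
Row 4: (4,2)R 3/4 satisfied · (4,3)R 6/7 satisfied · (4,4)R 5/5 satisfied
Row 5: (5,3)R 7/7 satisfied · (5,4)R 5/5 satisfied
Row 6: (6,1)R 1/1 satisfied · (6,2)R 3/3 satisfied · (6,3)R 4/4 satisfied · (6,4)R 3/3 satisfied

(1,3), (1,4), (3,2)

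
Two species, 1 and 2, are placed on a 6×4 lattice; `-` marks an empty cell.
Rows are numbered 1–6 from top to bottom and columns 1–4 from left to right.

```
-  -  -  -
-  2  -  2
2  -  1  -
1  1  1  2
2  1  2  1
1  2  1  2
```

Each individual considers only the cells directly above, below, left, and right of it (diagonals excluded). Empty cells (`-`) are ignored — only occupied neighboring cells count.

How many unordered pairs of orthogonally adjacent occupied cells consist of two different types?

Scan each occupied cell's neighbors to the right and below so each pair is counted once.
From row 3: 1 unlike of 2 pairs (running 1/2).
From row 4: 4 unlike of 7 pairs (running 5/9).
From row 5: 7 unlike of 7 pairs (running 12/16).
From row 6: 3 unlike of 3 pairs (running 15/19).
Total adjacent occupied pairs: 19; unlike-type pairs: 15.

15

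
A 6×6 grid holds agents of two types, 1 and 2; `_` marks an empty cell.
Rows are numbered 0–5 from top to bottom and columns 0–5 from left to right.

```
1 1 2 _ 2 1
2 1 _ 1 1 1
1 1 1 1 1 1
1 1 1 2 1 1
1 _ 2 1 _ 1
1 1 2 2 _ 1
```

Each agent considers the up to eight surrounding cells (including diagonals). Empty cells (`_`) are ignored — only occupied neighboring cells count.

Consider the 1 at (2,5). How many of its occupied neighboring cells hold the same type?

Occupied neighbors of (2,5): (1,4)=1, (1,5)=1, (2,4)=1, (3,4)=1, (3,5)=1.
Same type (1): 5 of 5.

5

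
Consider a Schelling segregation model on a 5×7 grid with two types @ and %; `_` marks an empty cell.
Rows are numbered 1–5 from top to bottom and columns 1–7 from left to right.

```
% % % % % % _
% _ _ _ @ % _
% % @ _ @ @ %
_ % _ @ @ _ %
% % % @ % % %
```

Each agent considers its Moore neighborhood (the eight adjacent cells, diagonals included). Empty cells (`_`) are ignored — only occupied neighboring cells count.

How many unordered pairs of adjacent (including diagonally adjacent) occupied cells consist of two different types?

Scan each occupied cell's neighbors to the right and below (and the two forward diagonals) so each pair is counted once.
From row 1: 3 unlike of 12 pairs (running 3/12).
From row 2: 3 unlike of 8 pairs (running 6/20).
From row 3: 4 unlike of 13 pairs (running 10/33).
From row 4: 4 unlike of 12 pairs (running 14/45).
From row 5: 2 unlike of 6 pairs (running 16/51).
Total adjacent occupied pairs: 51; unlike-type pairs: 16.

16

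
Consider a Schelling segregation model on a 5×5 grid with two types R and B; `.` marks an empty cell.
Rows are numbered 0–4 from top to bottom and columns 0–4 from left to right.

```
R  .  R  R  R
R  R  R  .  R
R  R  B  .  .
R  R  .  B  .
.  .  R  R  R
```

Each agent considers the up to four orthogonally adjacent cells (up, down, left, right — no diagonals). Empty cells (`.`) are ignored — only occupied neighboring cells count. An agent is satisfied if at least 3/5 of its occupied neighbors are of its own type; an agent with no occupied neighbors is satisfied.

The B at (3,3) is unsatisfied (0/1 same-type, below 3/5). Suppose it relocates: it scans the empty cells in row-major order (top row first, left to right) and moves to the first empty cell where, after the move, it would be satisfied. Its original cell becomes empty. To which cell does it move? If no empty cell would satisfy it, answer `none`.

Vacating (3,3). Empty cells in order:
  (0,1): 0/3 same-type → still unsatisfied.
  (1,3): 0/3 same-type → still unsatisfied.
  (2,3): 1/1 same-type → satisfied — stop here.

(2,3)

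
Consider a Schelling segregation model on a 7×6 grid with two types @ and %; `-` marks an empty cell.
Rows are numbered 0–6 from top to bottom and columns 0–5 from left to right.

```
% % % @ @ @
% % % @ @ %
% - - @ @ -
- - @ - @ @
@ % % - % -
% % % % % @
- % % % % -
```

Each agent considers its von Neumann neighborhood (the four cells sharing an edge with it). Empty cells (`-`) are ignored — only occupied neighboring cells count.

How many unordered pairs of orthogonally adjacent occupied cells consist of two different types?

Scan each occupied cell's neighbors to the right and below so each pair is counted once.
From row 0: 2 unlike of 11 pairs (running 2/11).
From row 1: 2 unlike of 8 pairs (running 4/19).
From row 2: 0 unlike of 2 pairs (running 4/21).
From row 3: 2 unlike of 3 pairs (running 6/24).
From row 4: 2 unlike of 6 pairs (running 8/30).
From row 5: 1 unlike of 9 pairs (running 9/39).
From row 6: 0 unlike of 3 pairs (running 9/42).
Total adjacent occupied pairs: 42; unlike-type pairs: 9.

9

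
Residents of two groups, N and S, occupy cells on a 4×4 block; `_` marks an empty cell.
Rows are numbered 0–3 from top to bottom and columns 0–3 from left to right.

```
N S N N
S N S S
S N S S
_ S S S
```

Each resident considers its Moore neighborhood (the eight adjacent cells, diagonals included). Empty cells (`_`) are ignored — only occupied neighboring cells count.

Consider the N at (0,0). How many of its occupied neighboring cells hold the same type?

1

Occupied neighbors of (0,0): (0,1)=S, (1,0)=S, (1,1)=N.
Same type (N): 1 of 3.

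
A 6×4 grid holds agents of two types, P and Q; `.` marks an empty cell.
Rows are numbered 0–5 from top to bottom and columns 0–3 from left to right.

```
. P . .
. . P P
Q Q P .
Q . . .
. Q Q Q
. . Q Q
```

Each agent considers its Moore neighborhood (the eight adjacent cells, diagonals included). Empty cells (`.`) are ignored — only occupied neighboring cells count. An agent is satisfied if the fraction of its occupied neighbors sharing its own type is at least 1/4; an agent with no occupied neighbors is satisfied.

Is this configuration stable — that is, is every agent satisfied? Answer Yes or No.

Yes

Row 0: (0,1)P 1/1 ✓
Row 1: (1,2)P 3/4 ✓ · (1,3)P 2/2 ✓
Row 2: (2,0)Q 2/2 ✓ · (2,1)Q 2/4 ✓ · (2,2)P 2/3 ✓
Row 3: (3,0)Q 3/3 ✓
Row 4: (4,1)Q 3/3 ✓ · (4,2)Q 4/4 ✓ · (4,3)Q 3/3 ✓
Row 5: (5,2)Q 4/4 ✓ · (5,3)Q 3/3 ✓
All meet the threshold, so the configuration is stable.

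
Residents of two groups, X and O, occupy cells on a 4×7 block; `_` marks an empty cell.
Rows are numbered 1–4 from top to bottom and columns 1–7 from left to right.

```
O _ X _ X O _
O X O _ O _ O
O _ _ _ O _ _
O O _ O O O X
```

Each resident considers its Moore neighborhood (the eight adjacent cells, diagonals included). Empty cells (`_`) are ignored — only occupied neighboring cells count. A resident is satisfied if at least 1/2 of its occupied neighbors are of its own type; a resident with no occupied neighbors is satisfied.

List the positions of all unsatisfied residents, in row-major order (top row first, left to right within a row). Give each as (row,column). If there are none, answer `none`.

(1,5), (2,2), (2,3), (4,7)

(1,1)O 1/2 satisfied
(1,3)X 1/2 satisfied
(1,5)X 0/2 not
(1,6)O 2/3 satisfied
(2,1)O 2/3 satisfied
(2,2)X 1/5 not
(2,3)O 0/2 not
(2,5)O 2/3 satisfied
(2,7)O 1/1 satisfied
(3,1)O 3/4 satisfied
(3,5)O 4/4 satisfied
(4,1)O 2/2 satisfied
(4,2)O 2/2 satisfied
(4,4)O 2/2 satisfied
(4,5)O 3/3 satisfied
(4,6)O 2/3 satisfied
(4,7)X 0/1 not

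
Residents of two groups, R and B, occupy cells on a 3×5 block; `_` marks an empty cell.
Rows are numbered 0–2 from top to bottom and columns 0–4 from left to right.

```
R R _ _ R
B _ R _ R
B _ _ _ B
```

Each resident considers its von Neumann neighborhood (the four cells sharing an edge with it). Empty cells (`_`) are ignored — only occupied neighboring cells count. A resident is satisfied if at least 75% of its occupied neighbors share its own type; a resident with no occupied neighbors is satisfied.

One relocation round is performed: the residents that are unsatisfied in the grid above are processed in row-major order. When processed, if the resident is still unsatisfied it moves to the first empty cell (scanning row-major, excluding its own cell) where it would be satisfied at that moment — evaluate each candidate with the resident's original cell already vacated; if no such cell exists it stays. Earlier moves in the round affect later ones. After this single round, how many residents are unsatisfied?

Initially unsatisfied (in order): (0,0), (1,0), (1,4), (2,4).
  (0,0) → (0,2).
  (1,0): now satisfied by earlier moves; stays.
  (1,4) → (0,3).
  (2,4): now satisfied by earlier moves; stays.
Resulting grid:
_ R R R R
B _ R _ _
B _ _ _ B
All satisfied now.

0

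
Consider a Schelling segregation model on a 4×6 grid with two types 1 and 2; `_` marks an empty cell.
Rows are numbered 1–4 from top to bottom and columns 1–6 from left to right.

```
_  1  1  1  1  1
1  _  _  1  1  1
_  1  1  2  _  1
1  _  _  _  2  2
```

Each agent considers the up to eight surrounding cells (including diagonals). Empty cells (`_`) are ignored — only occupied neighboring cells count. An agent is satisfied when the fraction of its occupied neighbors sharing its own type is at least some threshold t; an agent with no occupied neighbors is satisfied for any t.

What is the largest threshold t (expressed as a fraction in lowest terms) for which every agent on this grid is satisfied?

1/4

(1,2)1 2/2
(1,3)1 3/3
(1,4)1 4/4
(1,5)1 5/5
(1,6)1 3/3
(2,1)1 2/2
(2,4)1 5/6
(2,5)1 6/7
(2,6)1 4/4
(3,2)1 3/3
(3,3)1 2/3
(3,4)2 1/4
(3,6)1 2/4
(4,1)1 1/1
(4,5)2 2/3
(4,6)2 1/2
The smallest same-type fraction is 1/4 at (3,4), which reduces to 1/4. Any threshold above that leaves this agent unsatisfied.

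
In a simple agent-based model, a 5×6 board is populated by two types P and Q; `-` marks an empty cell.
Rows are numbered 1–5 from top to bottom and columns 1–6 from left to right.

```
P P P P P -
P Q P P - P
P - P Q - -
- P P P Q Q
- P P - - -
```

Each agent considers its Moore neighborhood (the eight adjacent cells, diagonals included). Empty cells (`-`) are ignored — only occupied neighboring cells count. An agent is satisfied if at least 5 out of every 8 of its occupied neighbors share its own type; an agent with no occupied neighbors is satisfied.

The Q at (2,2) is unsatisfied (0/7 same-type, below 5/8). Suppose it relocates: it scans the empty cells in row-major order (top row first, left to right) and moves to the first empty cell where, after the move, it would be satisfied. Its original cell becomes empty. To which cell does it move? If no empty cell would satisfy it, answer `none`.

Vacating (2,2). Empty cells in order:
  (1,6): 0/2 same-type → still unsatisfied.
  (2,5): 1/5 same-type → still unsatisfied.
  (3,2): 0/6 same-type → still unsatisfied.
  (3,5): 3/6 same-type → still unsatisfied.
  (3,6): 2/3 same-type → satisfied — stop here.

(3,6)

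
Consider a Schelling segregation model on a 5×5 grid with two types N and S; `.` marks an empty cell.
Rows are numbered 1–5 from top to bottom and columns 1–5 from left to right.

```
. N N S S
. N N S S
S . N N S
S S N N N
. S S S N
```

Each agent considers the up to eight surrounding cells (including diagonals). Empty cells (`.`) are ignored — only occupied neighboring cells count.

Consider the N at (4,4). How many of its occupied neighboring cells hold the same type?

Occupied neighbors of (4,4): (3,3)=N, (3,4)=N, (3,5)=S, (4,3)=N, (4,5)=N, (5,3)=S, (5,4)=S, (5,5)=N.
Same type (N): 5 of 8.

5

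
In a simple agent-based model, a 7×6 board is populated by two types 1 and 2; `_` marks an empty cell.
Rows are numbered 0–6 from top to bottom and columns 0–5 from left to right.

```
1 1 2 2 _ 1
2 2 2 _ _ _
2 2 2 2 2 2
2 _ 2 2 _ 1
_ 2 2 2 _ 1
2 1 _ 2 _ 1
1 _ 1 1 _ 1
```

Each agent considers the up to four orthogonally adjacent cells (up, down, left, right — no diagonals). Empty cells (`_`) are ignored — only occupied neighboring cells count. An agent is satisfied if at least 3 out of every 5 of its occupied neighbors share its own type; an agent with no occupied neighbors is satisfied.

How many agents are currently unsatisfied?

(0,0)1 1/2 not
(0,1)1 1/3 not
(0,2)2 2/3 satisfied
(0,3)2 1/1 satisfied
(0,5)1 0/0 satisfied
(1,0)2 2/3 satisfied
(1,1)2 3/4 satisfied
(1,2)2 3/3 satisfied
(2,0)2 3/3 satisfied
(2,1)2 3/3 satisfied
(2,2)2 4/4 satisfied
(2,3)2 3/3 satisfied
(2,4)2 2/2 satisfied
(2,5)2 1/2 not
(3,0)2 1/1 satisfied
(3,2)2 3/3 satisfied
(3,3)2 3/3 satisfied
(3,5)1 1/2 not
(4,1)2 1/2 not
(4,2)2 3/3 satisfied
(4,3)2 3/3 satisfied
(4,5)1 2/2 satisfied
(5,0)2 0/2 not
(5,1)1 0/2 not
(5,3)2 1/2 not
(5,5)1 2/2 satisfied
(6,0)1 0/1 not
(6,2)1 1/1 satisfied
(6,3)1 1/2 not
(6,5)1 1/1 satisfied
Unsatisfied: (0,0), (0,1), (2,5), (3,5), (4,1), (5,0), (5,1), (5,3), (6,0), (6,3) — 10 in total.

10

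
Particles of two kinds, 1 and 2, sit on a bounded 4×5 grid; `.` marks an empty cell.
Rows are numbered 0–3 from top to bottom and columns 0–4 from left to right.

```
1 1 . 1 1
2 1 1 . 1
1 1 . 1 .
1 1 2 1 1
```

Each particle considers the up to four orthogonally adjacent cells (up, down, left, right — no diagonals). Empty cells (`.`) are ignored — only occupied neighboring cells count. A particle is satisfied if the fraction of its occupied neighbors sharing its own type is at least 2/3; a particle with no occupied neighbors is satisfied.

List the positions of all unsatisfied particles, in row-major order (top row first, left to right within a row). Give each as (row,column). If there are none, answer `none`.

(0,0), (1,0), (3,2)

Row 0: (0,0)1 1/2 not · (0,1)1 2/2 satisfied · (0,3)1 1/1 satisfied · (0,4)1 2/2 satisfied
Row 1: (1,0)2 0/3 not · (1,1)1 3/4 satisfied · (1,2)1 1/1 satisfied · (1,4)1 1/1 satisfied
Row 2: (2,0)1 2/3 satisfied · (2,1)1 3/3 satisfied · (2,3)1 1/1 satisfied
Row 3: (3,0)1 2/2 satisfied · (3,1)1 2/3 satisfied · (3,2)2 0/2 not · (3,3)1 2/3 satisfied · (3,4)1 1/1 satisfied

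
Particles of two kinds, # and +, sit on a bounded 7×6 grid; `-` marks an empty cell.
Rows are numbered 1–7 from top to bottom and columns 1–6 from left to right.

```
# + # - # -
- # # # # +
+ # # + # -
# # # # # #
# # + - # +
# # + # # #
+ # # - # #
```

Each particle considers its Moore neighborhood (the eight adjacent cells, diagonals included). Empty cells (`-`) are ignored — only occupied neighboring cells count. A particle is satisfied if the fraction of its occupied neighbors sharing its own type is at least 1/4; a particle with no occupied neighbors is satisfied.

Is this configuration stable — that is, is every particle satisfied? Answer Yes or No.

Row 1: (1,1)# 1/2 ✓ · (1,2)+ 0/4 ✗ · (1,3)# 3/4 ✓ · (1,5)# 2/3 ✓
Row 2: (2,2)# 5/7 ✓ · (2,3)# 5/7 ✓ · (2,4)# 6/7 ✓ · (2,5)# 3/5 ✓ · (2,6)+ 0/3 ✗
Row 3: (3,1)+ 0/4 ✗ · (3,2)# 6/7 ✓ · (3,3)# 7/8 ✓ · (3,4)+ 0/8 ✗ · (3,5)# 5/7 ✓
Row 4: (4,1)# 4/5 ✓ · (4,2)# 6/8 ✓ · (4,3)# 5/7 ✓ · (4,4)# 5/7 ✓ · (4,5)# 4/6 ✓ · (4,6)# 3/4 ✓
Row 5: (5,1)# 5/5 ✓ · (5,2)# 6/8 ✓ · (5,3)+ 1/7 ✗ · (5,5)# 6/7 ✓ · (5,6)+ 0/5 ✗
Row 6: (6,1)# 4/5 ✓ · (6,2)# 5/8 ✓ · (6,3)+ 1/6 ✗ · (6,4)# 4/6 ✓ · (6,5)# 5/6 ✓ · (6,6)# 4/5 ✓
Row 7: (7,1)+ 0/3 ✗ · (7,2)# 3/5 ✓ · (7,3)# 3/4 ✓ · (7,5)# 4/4 ✓ · (7,6)# 3/3 ✓
For instance (1,2) has only 0/4 same-type neighbors, below 1/4.

No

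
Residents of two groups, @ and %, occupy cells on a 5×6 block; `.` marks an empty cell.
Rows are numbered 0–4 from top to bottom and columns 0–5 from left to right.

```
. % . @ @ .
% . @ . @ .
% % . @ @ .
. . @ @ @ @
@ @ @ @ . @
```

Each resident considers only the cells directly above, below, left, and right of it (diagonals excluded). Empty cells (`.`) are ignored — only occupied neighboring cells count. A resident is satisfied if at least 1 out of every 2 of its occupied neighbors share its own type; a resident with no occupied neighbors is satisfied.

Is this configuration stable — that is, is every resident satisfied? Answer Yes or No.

(0,1)% 0/0 ok
(0,3)@ 1/1 ok
(0,4)@ 2/2 ok
(1,0)% 1/1 ok
(1,2)@ 0/0 ok
(1,4)@ 2/2 ok
(2,0)% 2/2 ok
(2,1)% 1/1 ok
(2,3)@ 2/2 ok
(2,4)@ 3/3 ok
(3,2)@ 2/2 ok
(3,3)@ 4/4 ok
(3,4)@ 3/3 ok
(3,5)@ 2/2 ok
(4,0)@ 1/1 ok
(4,1)@ 2/2 ok
(4,2)@ 3/3 ok
(4,3)@ 2/2 ok
(4,5)@ 1/1 ok
All meet the threshold, so the configuration is stable.

Yes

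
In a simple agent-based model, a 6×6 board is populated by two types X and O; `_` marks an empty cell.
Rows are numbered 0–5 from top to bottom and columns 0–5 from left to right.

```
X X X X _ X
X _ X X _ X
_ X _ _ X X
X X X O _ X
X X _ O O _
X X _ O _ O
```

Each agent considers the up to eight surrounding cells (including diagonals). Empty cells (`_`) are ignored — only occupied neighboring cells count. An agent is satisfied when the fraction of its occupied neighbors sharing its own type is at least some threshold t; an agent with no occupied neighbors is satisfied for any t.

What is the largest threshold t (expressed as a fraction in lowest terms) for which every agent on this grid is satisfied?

1/2

Row 0: (0,0)X 2/2 · (0,1)X 4/4 · (0,2)X 4/4 · (0,3)X 3/3 · (0,5)X 1/1
Row 1: (1,0)X 3/3 · (1,2)X 5/5 · (1,3)X 4/4 · (1,5)X 3/3
Row 2: (2,1)X 5/5 · (2,4)X 4/5 · (2,5)X 3/3
Row 3: (3,0)X 4/4 · (3,1)X 5/5 · (3,2)X 3/5 · (3,3)O 2/4 · (3,5)X 2/3
Row 4: (4,0)X 5/5 · (4,1)X 6/6 · (4,3)O 3/4 · (4,4)O 4/5
Row 5: (5,0)X 3/3 · (5,1)X 3/3 · (5,3)O 2/2 · (5,5)O 1/1
The smallest same-type fraction is 2/4 at (3,3), which reduces to 1/2. Any threshold above that leaves this agent unsatisfied.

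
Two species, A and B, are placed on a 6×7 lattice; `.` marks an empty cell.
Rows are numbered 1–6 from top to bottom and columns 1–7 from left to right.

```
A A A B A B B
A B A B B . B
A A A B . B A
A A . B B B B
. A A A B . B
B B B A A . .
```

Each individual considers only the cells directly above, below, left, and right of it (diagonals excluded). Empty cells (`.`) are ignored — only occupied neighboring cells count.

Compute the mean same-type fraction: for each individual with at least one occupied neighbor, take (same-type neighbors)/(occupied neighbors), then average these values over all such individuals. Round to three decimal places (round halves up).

(1,1)A 2/2
(1,2)A 2/3
(1,3)A 2/3
(1,4)B 1/3
(1,5)A 0/3
(1,6)B 1/2
(1,7)B 2/2
(2,1)A 2/3
(2,2)B 0/4
(2,3)A 2/4
(2,4)B 3/4
(2,5)B 1/2
(2,7)B 1/2
(3,1)A 3/3
(3,2)A 3/4
(3,3)A 2/3
(3,4)B 2/3
(3,6)B 1/2
(3,7)A 0/3
(4,1)A 2/2
(4,2)A 3/3
(4,4)B 2/3
(4,5)B 3/3
(4,6)B 3/3
(4,7)B 2/3
(5,2)A 2/3
(5,3)A 2/3
(5,4)A 2/4
(5,5)B 1/3
(5,7)B 1/1
(6,1)B 1/1
(6,2)B 2/3
(6,3)B 1/3
(6,4)A 2/3
(6,5)A 1/2
Sum over 35 individuals: 2/2 + 2/3 + 2/3 + 1/3 + 0/3 + 1/2 + 2/2 + 2/3 + 0/4 + 2/4 + 3/4 + 1/2 + 1/2 + 3/3 + 3/4 + 2/3 + 2/3 + 1/2 + 0/3 + 2/2 + 3/3 + 2/3 + 3/3 + 3/3 + 2/3 + 2/3 + 2/3 + 2/4 + 1/3 + 1/1 + 1/1 + 2/3 + 1/3 + 2/3 + 1/2 = 67/3; mean = 67/3 ÷ 35 = 67/105 = 0.638095… → 0.638.

0.638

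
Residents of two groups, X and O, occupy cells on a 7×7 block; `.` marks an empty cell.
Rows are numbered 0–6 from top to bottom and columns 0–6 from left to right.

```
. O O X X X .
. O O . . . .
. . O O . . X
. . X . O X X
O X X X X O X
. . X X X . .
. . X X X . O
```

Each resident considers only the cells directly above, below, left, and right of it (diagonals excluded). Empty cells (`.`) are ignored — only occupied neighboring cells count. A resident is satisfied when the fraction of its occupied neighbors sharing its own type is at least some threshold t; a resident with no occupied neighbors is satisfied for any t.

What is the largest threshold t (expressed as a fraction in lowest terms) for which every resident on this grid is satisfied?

(0,1)O 2/2
(0,2)O 2/3
(0,3)X 1/2
(0,4)X 2/2
(0,5)X 1/1
(1,1)O 2/2
(1,2)O 3/3
(2,2)O 2/3
(2,3)O 1/1
(2,6)X 1/1
(3,2)X 1/2
(3,4)O 0/2
(3,5)X 1/3
(3,6)X 3/3
(4,0)O 0/1
(4,1)X 1/2
(4,2)X 4/4
(4,3)X 3/3
(4,4)X 2/4
(4,5)O 0/3
(4,6)X 1/2
(5,2)X 3/3
(5,3)X 4/4
(5,4)X 3/3
(6,2)X 2/2
(6,3)X 3/3
(6,4)X 2/2
(6,6)O — no occupied neighbors
The smallest same-type fraction is 0/2 at (3,4), which reduces to 0/1. Any threshold above that leaves this resident unsatisfied.

0/1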